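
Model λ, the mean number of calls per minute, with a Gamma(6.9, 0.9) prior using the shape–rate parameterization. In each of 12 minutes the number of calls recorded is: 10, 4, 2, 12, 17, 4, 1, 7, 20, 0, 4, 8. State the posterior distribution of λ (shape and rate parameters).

Total count ∑xᵢ = 89 over n = 12 minutes.
Gamma is conjugate to the Poisson likelihood: posterior is Gamma(shape = 6.9+89 = 95.9, rate = 0.9+12 = 12.9).

Posterior: Gamma(shape=95.9, rate=12.9)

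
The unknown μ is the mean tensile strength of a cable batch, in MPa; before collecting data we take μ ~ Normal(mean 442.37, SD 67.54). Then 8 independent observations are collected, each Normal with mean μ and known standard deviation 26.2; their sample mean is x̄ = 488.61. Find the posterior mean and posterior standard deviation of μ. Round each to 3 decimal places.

Posterior mean ≈ 487.756; posterior SD ≈ 9.177

With known σ, the Normal prior is conjugate. Weight on the data is w = (n/σ²)/(n/σ² + 1/τ₀²) = 0.0116543/(0.0116543+0.00021922) = 0.98154.
Posterior mean = w·x̄ + (1−w)·μ₀ = 0.98154·488.61 + 0.018463·442.37 = 487.756. Posterior variance = 1/(0.0116543+0.00021922) = 84.2208, so SD = 9.177.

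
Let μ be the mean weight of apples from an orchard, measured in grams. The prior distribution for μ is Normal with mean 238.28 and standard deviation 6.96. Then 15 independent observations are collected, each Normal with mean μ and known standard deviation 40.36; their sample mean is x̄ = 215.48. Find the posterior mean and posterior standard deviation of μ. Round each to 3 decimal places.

Posterior mean ≈ 231.247; posterior SD ≈ 5.788

With known σ, the Normal prior is conjugate. Weight on the data is w = (n/σ²)/(n/σ² + 1/τ₀²) = 0.00920850/(0.00920850+0.0206434) = 0.30847.
Posterior mean = w·x̄ + (1−w)·μ₀ = 0.30847·215.48 + 0.69153·238.28 = 231.247. Posterior variance = 1/(0.00920850+0.0206434) = 33.4987, so SD = 5.788.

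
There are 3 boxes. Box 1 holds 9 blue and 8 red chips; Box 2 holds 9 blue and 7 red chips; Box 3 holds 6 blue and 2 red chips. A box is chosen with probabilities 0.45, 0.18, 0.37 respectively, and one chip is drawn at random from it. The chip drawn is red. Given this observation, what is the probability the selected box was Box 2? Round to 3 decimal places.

P(red|Box 1) = 0.4706; P(red|Box 2) = 0.4375; P(red|Box 3) = 0.25.
Prior × likelihood for each source: 0.45·0.4706=0.2118, 0.18·0.4375=0.07875, 0.37·0.25=0.09250. Summing gives P(red) = 0.38301.
P(Box 2 | red) = 0.07875 / 0.38301 = 0.206.

Posterior probability ≈ 0.206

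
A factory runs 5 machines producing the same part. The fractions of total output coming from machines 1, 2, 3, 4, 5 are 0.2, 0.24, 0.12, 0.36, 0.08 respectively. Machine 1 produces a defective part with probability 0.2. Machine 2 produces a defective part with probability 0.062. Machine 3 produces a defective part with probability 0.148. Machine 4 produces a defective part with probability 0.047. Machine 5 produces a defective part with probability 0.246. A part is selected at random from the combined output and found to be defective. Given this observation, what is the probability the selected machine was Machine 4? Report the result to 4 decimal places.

Posterior probability ≈ 0.1549

Tabulate prior·likelihood by source: [1] prior 0.2, lik 0.2, product 0.04000; [2] prior 0.24, lik 0.062, product 0.01488; [3] prior 0.12, lik 0.148, product 0.01776; [4] prior 0.36, lik 0.047, product 0.01692; [5] prior 0.08, lik 0.246, product 0.01968.
Normalizing constant = 0.10924; the posterior for Machine 4 is its product over the sum, 0.01692/0.10924 = 0.1549.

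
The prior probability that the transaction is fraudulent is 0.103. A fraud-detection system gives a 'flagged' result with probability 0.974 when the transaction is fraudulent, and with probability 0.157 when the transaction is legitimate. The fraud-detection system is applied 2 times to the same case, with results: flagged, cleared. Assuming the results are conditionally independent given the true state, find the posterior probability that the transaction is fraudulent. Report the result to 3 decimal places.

Posterior P(H) ≈ 0.021

With H the event that the transaction is fraudulent, the joint likelihood of the observed sequence is P(data|H) = 0.974·0.026 = 0.025324 and P(data|¬H) = 0.157·0.843 = 0.13235.
Bayes: P(H|data) = 0.103·0.025324 / (0.103·0.025324 + 0.897·0.13235) = 0.0026084/0.12133 = 0.0215.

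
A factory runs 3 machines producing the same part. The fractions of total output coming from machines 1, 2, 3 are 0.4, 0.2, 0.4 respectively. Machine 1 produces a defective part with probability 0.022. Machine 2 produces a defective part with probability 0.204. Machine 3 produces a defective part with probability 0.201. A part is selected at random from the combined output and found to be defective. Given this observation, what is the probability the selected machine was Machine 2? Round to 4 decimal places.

P(defective|M1) = 0.022; P(defective|M2) = 0.204; P(defective|M3) = 0.201.
Prior × likelihood for each source: 0.4·0.022=0.008800, 0.2·0.204=0.04080, 0.4·0.201=0.08040. Summing gives P(defective) = 0.13000.
P(Machine 2 | defective) = 0.04080 / 0.13000 = 0.3138.

Posterior probability ≈ 0.3138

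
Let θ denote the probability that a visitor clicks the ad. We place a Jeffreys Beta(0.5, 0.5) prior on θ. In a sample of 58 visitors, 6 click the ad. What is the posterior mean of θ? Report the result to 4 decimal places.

Posterior mean ≈ 0.1102

The binomial likelihood is conjugate to the Beta prior: with 6 successes and 52 failures, the posterior is Beta(0.5+6, 0.5+52) = Beta(6.5, 52.5).
Posterior mean = α/(α+β) = 6.5/59 = 0.1102.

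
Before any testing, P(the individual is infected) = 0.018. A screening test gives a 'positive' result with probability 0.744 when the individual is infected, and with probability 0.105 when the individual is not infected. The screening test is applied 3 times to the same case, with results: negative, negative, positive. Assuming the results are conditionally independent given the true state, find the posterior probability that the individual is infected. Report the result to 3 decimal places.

With H the event that the individual is infected, the joint likelihood of the observed sequence is P(data|H) = 0.256·0.256·0.744 = 0.048759 and P(data|¬H) = 0.895·0.895·0.105 = 0.084108.
Bayes: P(H|data) = 0.018·0.048759 / (0.018·0.048759 + 0.982·0.084108) = 0.00087766/0.083471 = 0.0105.

Posterior P(H) ≈ 0.011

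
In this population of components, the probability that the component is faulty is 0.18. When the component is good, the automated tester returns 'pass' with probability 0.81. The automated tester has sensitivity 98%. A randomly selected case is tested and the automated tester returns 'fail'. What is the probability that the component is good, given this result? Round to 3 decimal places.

P(¬H | E) ≈ 0.469

Let H be the event that the component is faulty. P(H) = 0.18, so P(¬H) = 0.82. With E the 'fail' result, P(E|H) = 0.98 and P(E|¬H) = 0.19.
P(E) = 0.98·0.18 + 0.19·0.82 = 0.17640 + 0.15580 = 0.33220.
By Bayes' theorem, P(H|E) = 0.17640 / 0.33220 = 0.531. Hence P(¬H|E) = 1 − 0.531 = 0.469.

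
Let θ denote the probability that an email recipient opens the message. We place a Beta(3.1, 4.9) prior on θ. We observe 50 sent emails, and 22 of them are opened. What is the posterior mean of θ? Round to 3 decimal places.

Observing 22 successes and 28 failures updates Beta(3.1, 4.9) by adding the success and failure counts to the two shape parameters: α = 3.1+22 = 25.1, β = 4.9+28 = 32.9.
E[θ | data] = 25.1/(25.1+32.9) = 0.433.

Posterior mean ≈ 0.433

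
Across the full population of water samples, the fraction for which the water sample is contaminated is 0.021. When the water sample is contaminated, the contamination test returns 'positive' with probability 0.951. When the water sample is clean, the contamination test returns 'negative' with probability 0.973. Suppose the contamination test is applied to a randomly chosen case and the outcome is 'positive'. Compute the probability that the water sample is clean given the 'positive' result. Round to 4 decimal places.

Let H be the event that the water sample is contaminated. P(H) = 0.021, so P(¬H) = 0.979. With E the 'positive' result, P(E|H) = 0.951 and P(E|¬H) = 0.027.
P(E) = 0.951·0.021 + 0.027·0.979 = 0.019971 + 0.026433 = 0.046404.
By Bayes' theorem, P(H|E) = 0.019971 / 0.046404 = 0.4304. Hence P(¬H|E) = 1 − 0.4304 = 0.5696.

P(¬H | E) ≈ 0.5696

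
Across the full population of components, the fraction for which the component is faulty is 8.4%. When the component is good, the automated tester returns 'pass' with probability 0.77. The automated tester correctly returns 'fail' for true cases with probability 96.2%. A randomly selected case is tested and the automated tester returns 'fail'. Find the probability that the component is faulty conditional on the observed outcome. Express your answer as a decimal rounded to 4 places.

P(H | E) ≈ 0.2772

Write H for 'the component is faulty'. Prior odds H:¬H = 0.084/0.916 = 0.091703. For the 'fail' outcome, the likelihood ratio is 0.962/0.23 = 4.1826.
Posterior odds = 0.091703 × 4.1826 = 0.38356, so P(H|E) = 0.38356/(1+0.38356) = 0.2772.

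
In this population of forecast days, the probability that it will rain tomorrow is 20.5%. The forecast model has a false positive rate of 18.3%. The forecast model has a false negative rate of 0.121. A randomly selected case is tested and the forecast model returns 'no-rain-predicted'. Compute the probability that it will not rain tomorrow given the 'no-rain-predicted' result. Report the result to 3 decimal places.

Let H be the event that it will rain tomorrow. P(H) = 0.205, so P(¬H) = 0.795. With E the 'no-rain-predicted' result, P(E|H) = 0.121 and P(E|¬H) = 0.817.
P(E) = 0.121·0.205 + 0.817·0.795 = 0.024805 + 0.64951 = 0.67432.
By Bayes' theorem, P(H|E) = 0.024805 / 0.67432 = 0.037. Hence P(¬H|E) = 1 − 0.037 = 0.963.

P(¬H | E) ≈ 0.963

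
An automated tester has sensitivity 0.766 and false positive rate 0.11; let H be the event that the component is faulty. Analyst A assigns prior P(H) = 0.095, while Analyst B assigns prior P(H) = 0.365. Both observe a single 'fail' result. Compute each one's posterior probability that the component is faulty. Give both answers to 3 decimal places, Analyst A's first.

The likelihood ratio for a 'fail' result is 0.766/0.11 = 6.9636.
Analyst A: prior odds 0.095/0.905 = 0.10497; posterior odds 0.73099; posterior probability 0.422.
Analyst B: prior odds 0.365/0.635 = 0.57480; posterior odds 4.0027; posterior probability 0.800.

Analyst A: 0.422; Analyst B: 0.800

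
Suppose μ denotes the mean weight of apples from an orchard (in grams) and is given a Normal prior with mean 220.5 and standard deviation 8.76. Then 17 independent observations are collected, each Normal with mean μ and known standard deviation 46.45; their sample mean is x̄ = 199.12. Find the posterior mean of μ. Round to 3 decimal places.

Posterior mean ≈ 212.444

Prior precision 1/τ₀² = 1/8.76² = 0.0130314; data precision n/σ² = 17/46.45² = 0.00787912.
Posterior precision = 0.0130314 + 0.00787912 = 0.0209105.
Posterior mean = (0.0130314·220.5 + 0.00787912·199.12) / 0.0209105 = 212.444.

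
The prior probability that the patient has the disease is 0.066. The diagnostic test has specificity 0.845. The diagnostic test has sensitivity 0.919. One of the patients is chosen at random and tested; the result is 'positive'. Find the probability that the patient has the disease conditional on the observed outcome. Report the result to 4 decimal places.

Write H for 'the patient has the disease'. Prior odds H:¬H = 0.066/0.934 = 0.070664. For the 'positive' outcome, the likelihood ratio is 0.919/0.155 = 5.9290.
Posterior odds = 0.070664 × 5.9290 = 0.41897, so P(H|E) = 0.41897/(1+0.41897) = 0.2953.

P(H | E) ≈ 0.2953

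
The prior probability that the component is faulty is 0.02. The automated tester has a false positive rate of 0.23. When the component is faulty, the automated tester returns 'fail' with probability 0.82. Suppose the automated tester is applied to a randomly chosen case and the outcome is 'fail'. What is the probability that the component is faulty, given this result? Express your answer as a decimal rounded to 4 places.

P(H | E) ≈ 0.0678

Write H for 'the component is faulty'. Prior odds H:¬H = 0.02/0.98 = 0.020408. For the 'fail' outcome, the likelihood ratio is 0.82/0.23 = 3.5652.
Posterior odds = 0.020408 × 3.5652 = 0.072760, so P(H|E) = 0.072760/(1+0.072760) = 0.0678.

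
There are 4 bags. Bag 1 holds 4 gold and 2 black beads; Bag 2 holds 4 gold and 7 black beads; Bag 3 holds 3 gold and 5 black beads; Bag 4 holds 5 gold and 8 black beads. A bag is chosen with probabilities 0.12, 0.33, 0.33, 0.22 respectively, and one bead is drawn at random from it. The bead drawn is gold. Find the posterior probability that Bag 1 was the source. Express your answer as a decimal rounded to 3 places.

Posterior probability ≈ 0.196

P(gold|Bag 1) = 0.6667; P(gold|Bag 2) = 0.3636; P(gold|Bag 3) = 0.375; P(gold|Bag 4) = 0.3846.
Prior × likelihood for each source: 0.12·0.6667=0.08000, 0.33·0.3636=0.1200, 0.33·0.375=0.1237, 0.22·0.3846=0.08462. Summing gives P(gold) = 0.40837.
P(Bag 1 | gold) = 0.08000 / 0.40837 = 0.196.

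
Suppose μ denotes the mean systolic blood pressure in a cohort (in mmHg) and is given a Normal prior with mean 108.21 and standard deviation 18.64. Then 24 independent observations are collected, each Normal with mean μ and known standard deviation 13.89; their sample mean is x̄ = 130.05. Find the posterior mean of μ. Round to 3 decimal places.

Posterior mean ≈ 129.556

Prior precision 1/τ₀² = 1/18.64² = 0.00287812; data precision n/σ² = 24/13.89² = 0.124396.
Posterior precision = 0.00287812 + 0.124396 = 0.127274.
Posterior mean = (0.00287812·108.21 + 0.124396·130.05) / 0.127274 = 129.556.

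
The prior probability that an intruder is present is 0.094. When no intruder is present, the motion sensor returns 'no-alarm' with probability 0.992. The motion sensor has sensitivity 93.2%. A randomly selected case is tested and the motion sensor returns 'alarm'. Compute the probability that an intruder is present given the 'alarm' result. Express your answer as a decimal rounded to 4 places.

Let H be the event that an intruder is present. P(H) = 0.094, so P(¬H) = 0.906. With E the 'alarm' result, P(E|H) = 0.932 and P(E|¬H) = 0.008.
P(E) = 0.932·0.094 + 0.008·0.906 = 0.087608 + 0.0072480 = 0.094856.
By Bayes' theorem, P(H|E) = 0.087608 / 0.094856 = 0.9236.

P(H | E) ≈ 0.9236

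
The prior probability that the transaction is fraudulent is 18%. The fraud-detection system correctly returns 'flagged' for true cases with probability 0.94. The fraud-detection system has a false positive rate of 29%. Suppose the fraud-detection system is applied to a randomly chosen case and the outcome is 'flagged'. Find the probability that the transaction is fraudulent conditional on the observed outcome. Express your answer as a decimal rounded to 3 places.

P(H | E) ≈ 0.416

Write H for 'the transaction is fraudulent'. Prior odds H:¬H = 0.18/0.82 = 0.21951. For the 'flagged' outcome, the likelihood ratio is 0.94/0.29 = 3.2414.
Posterior odds = 0.21951 × 3.2414 = 0.71152, so P(H|E) = 0.71152/(1+0.71152) = 0.416.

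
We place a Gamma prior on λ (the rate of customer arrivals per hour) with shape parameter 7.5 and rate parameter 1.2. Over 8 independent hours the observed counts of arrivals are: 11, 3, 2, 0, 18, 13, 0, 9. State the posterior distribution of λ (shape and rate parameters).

The Poisson likelihood adds the total count to the shape and the number of exposure periods to the rate. Here ∑xᵢ = 56 and n = 8, so shape 7.5→63.5 and rate 1.2→9.2.

Posterior: Gamma(shape=63.5, rate=9.2)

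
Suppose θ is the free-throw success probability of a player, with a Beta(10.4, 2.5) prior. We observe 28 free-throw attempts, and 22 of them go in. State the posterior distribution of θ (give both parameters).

The binomial likelihood is conjugate to the Beta prior: with 22 successes and 6 failures, the posterior is Beta(10.4+22, 2.5+6) = Beta(32.4, 8.5).

Posterior: Beta(32.4, 8.5)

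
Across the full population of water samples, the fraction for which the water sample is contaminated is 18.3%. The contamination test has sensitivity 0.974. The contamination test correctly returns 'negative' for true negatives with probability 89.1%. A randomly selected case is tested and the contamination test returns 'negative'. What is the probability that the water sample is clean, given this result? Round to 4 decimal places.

Write H for 'the water sample is contaminated'. Prior odds H:¬H = 0.183/0.817 = 0.22399. For the 'negative' outcome, the likelihood ratio is 0.026/0.891 = 0.029181.
Posterior odds = 0.22399 × 0.029181 = 0.0065362, so P(H|E) = 0.0065362/(1+0.0065362) = 0.0065. Then P(¬H|E) = 1 − 0.0065 = 0.9935.

P(¬H | E) ≈ 0.9935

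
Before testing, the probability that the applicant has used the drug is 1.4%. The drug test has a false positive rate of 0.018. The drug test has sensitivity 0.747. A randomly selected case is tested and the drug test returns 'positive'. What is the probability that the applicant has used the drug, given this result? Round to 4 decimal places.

Let H be the event that the applicant has used the drug. P(H) = 0.014, so P(¬H) = 0.986. With E the 'positive' result, P(E|H) = 0.747 and P(E|¬H) = 0.018.
P(E) = 0.747·0.014 + 0.018·0.986 = 0.010458 + 0.017748 = 0.028206.
By Bayes' theorem, P(H|E) = 0.010458 / 0.028206 = 0.3708.

P(H | E) ≈ 0.3708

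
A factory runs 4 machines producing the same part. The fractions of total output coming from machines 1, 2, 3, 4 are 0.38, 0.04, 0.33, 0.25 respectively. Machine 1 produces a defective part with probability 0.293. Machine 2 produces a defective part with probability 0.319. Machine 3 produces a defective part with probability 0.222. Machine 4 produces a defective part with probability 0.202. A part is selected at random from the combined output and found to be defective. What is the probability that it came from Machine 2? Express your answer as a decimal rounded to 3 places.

Posterior probability ≈ 0.051

P(defective|M1) = 0.293; P(defective|M2) = 0.319; P(defective|M3) = 0.222; P(defective|M4) = 0.202.
Prior × likelihood for each source: 0.38·0.293=0.1113, 0.04·0.319=0.01276, 0.33·0.222=0.07326, 0.25·0.202=0.05050. Summing gives P(defective) = 0.24786.
P(Machine 2 | defective) = 0.01276 / 0.24786 = 0.051.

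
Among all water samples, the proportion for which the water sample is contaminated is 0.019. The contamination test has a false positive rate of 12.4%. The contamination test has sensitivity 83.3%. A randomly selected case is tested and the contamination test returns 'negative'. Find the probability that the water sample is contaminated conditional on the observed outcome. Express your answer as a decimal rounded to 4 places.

Let H be the event that the water sample is contaminated. P(H) = 0.019, so P(¬H) = 0.981. With E the 'negative' result, P(E|H) = 0.167 and P(E|¬H) = 0.876.
P(E) = 0.167·0.019 + 0.876·0.981 = 0.0031730 + 0.85936 = 0.86253.
By Bayes' theorem, P(H|E) = 0.0031730 / 0.86253 = 0.0037.

P(H | E) ≈ 0.0037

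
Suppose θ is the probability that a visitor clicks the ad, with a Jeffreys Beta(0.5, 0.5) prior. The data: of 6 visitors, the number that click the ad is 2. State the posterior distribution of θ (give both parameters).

Posterior: Beta(2.5, 4.5)

The binomial likelihood is conjugate to the Beta prior: with 2 successes and 4 failures, the posterior is Beta(0.5+2, 0.5+4) = Beta(2.5, 4.5).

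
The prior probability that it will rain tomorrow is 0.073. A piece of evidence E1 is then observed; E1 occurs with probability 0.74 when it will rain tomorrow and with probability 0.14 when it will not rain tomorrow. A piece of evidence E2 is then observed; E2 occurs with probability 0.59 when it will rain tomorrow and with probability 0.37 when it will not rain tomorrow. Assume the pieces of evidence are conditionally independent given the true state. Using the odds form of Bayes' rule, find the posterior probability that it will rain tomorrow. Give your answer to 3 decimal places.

Posterior probability ≈ 0.399

Prior odds = 0.073/(1−0.073) = 0.078749.
Likelihood ratio for E1 = 0.74/0.14 = 5.2857.
Likelihood ratio for E2 = 0.59/0.37 = 1.5946.
Posterior odds = prior odds × LR₁ × LR₂ = 0.66374.
Posterior probability = odds/(1+odds) = 0.66374/1.6637 = 0.399.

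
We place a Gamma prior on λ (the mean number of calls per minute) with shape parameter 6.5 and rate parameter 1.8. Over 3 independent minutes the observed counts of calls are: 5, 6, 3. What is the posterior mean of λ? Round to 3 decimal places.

Total count ∑xᵢ = 14 over n = 3 minutes.
Gamma is conjugate to the Poisson likelihood: posterior is Gamma(shape = 6.5+14 = 20.5, rate = 1.8+3 = 4.8).
E[λ | data] = 20.5/4.8 = 4.271.

Posterior mean ≈ 4.271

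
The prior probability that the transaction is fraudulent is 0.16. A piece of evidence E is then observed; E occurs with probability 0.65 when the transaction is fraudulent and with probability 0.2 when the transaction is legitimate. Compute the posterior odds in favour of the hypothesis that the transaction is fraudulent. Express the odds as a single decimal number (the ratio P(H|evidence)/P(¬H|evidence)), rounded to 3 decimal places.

Prior odds = 0.16/(1−0.16) = 0.19048. In log-odds, ln(0.19048) = -1.6582.
Add log likelihood ratio: ln(3.2500) = 1.1787.
Posterior log-odds = -0.47957, so posterior odds = exp(-0.47957) = 0.61905.

Posterior odds ≈ 0.619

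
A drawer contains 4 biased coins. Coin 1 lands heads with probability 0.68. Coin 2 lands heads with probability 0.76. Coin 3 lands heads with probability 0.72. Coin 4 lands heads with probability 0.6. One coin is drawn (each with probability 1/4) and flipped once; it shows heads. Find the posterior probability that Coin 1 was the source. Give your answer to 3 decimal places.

P(heads|C1) = 0.68; P(heads|C2) = 0.76; P(heads|C3) = 0.72; P(heads|C4) = 0.6.
Prior × likelihood for each source: 0.25·0.68=0.1700, 0.25·0.76=0.1900, 0.25·0.72=0.1800, 0.25·0.6=0.1500. Summing gives P(heads) = 0.69000.
P(Coin 1 | heads) = 0.1700 / 0.69000 = 0.246.

Posterior probability ≈ 0.246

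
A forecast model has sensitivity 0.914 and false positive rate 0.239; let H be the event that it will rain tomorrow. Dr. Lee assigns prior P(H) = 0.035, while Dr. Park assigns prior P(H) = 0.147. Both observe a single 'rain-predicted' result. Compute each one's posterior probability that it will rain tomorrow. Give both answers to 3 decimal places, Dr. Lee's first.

The likelihood ratio for a 'rain-predicted' result is 0.914/0.239 = 3.8243.
Dr. Lee: prior odds 0.035/0.965 = 0.036269; posterior odds 0.13870; posterior probability 0.122.
Dr. Park: prior odds 0.147/0.853 = 0.17233; posterior odds 0.65905; posterior probability 0.397.

Dr. Lee: 0.122; Dr. Park: 0.397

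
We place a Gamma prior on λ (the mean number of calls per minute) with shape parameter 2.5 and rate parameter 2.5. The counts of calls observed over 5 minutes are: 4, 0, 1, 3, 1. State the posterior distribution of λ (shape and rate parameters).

Total count ∑xᵢ = 9 over n = 5 minutes.
Gamma is conjugate to the Poisson likelihood: posterior is Gamma(shape = 2.5+9 = 11.5, rate = 2.5+5 = 7.5).

Posterior: Gamma(shape=11.5, rate=7.5)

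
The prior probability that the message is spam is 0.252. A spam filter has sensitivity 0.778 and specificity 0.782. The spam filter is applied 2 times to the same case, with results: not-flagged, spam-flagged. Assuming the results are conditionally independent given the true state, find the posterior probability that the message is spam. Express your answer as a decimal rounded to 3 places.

Posterior P(H) ≈ 0.254

Let H be the event that the message is spam; start with P(H) = 0.252. P('spam-flagged'|H) = 0.778, P('spam-flagged'|¬H) = 0.218.
Update on result 1 ('not-flagged'): P(H) ← 0.222·0.2520 / (0.222·0.2520 + 0.782·0.7480) = 0.055944/0.64088 = 0.0873.
Update on result 2 ('spam-flagged'): P(H) ← 0.778·0.0873 / (0.778·0.0873 + 0.218·0.9127) = 0.067914/0.26688 = 0.2545.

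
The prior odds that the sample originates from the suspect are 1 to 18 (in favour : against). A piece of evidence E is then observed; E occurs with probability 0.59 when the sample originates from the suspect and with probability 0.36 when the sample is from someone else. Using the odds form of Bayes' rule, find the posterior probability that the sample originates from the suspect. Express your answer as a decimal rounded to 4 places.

Posterior probability ≈ 0.0835

Prior odds = 1/18 = 0.055556.
Likelihood ratio for E = 0.59/0.36 = 1.6389.
Posterior odds = prior odds × LR = 0.091049.
Posterior probability = odds/(1+odds) = 0.091049/1.0910 = 0.0835.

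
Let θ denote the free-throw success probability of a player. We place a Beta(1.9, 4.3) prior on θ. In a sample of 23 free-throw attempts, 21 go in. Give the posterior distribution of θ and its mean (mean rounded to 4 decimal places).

The binomial likelihood is conjugate to the Beta prior: with 21 successes and 2 failures, the posterior is Beta(1.9+21, 4.3+2) = Beta(22.9, 6.3).
E[θ | data] = 22.9/(22.9+6.3) = 0.7842.

Posterior: Beta(22.9, 6.3); mean ≈ 0.7842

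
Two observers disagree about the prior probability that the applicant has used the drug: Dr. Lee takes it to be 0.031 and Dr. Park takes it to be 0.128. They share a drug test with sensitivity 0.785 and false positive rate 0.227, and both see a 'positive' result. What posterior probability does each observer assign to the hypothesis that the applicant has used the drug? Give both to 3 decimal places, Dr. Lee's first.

Dr. Lee: 0.100; Dr. Park: 0.337

The likelihood ratio for a 'positive' result is 0.785/0.227 = 3.4581.
Dr. Lee: prior odds 0.031/0.969 = 0.031992; posterior odds 0.11063; posterior probability 0.100.
Dr. Park: prior odds 0.128/0.872 = 0.14679; posterior odds 0.50762; posterior probability 0.337.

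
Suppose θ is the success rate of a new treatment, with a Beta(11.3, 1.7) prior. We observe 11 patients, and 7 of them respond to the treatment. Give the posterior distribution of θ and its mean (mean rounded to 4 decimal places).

Observing 7 successes and 4 failures updates Beta(11.3, 1.7) by adding the success and failure counts to the two shape parameters: α = 11.3+7 = 18.3, β = 1.7+4 = 5.7.
E[θ | data] = 18.3/(18.3+5.7) = 0.7625.

Posterior: Beta(18.3, 5.7); mean ≈ 0.7625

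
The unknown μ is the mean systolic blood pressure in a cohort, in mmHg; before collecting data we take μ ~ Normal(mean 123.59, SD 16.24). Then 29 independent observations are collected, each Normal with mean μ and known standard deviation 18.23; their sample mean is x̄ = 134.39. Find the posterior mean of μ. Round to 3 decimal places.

Posterior mean ≈ 133.940

Prior precision 1/τ₀² = 1/16.24² = 0.00379165; data precision n/σ² = 29/18.23² = 0.0872619.
Posterior precision = 0.00379165 + 0.0872619 = 0.0910535.
Posterior mean = (0.00379165·123.59 + 0.0872619·134.39) / 0.0910535 = 133.940.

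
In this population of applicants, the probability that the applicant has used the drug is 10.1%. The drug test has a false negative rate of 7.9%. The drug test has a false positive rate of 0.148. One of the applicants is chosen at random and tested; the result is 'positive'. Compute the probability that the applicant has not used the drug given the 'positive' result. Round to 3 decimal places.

P(¬H | E) ≈ 0.589

Let H be the event that the applicant has used the drug. P(H) = 0.101, so P(¬H) = 0.899. With E the 'positive' result, P(E|H) = 0.921 and P(E|¬H) = 0.148.
P(E) = 0.921·0.101 + 0.148·0.899 = 0.093021 + 0.13305 = 0.22607.
By Bayes' theorem, P(H|E) = 0.093021 / 0.22607 = 0.411. Hence P(¬H|E) = 1 − 0.411 = 0.589.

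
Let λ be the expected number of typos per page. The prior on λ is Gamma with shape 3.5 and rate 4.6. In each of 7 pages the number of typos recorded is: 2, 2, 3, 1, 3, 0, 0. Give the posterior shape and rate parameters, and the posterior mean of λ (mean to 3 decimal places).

Posterior: Gamma(shape=14.5, rate=11.6); mean ≈ 1.250

Total count ∑xᵢ = 11 over n = 7 pages.
Gamma is conjugate to the Poisson likelihood: posterior is Gamma(shape = 3.5+11 = 14.5, rate = 4.6+7 = 11.6).
Posterior mean = shape/rate = 14.5/11.6 = 1.250.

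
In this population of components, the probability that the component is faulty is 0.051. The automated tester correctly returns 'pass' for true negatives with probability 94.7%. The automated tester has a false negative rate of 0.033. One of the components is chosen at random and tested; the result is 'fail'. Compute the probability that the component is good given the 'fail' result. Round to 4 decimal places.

Write H for 'the component is faulty'. Prior odds H:¬H = 0.051/0.949 = 0.053741. For the 'fail' outcome, the likelihood ratio is 0.967/0.053 = 18.245.
Posterior odds = 0.053741 × 18.245 = 0.98052, so P(H|E) = 0.98052/(1+0.98052) = 0.4951. Then P(¬H|E) = 1 − 0.4951 = 0.5049.

P(¬H | E) ≈ 0.5049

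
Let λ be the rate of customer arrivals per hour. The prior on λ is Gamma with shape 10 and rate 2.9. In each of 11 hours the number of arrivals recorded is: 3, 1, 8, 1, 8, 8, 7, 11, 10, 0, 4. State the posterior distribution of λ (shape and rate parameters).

Posterior: Gamma(shape=71, rate=13.9)

The Poisson likelihood adds the total count to the shape and the number of exposure periods to the rate. Here ∑xᵢ = 61 and n = 11, so shape 10→71 and rate 2.9→13.9.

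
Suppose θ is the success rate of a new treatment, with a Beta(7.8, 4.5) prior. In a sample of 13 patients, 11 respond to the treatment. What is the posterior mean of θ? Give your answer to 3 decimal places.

Posterior mean ≈ 0.743

The binomial likelihood is conjugate to the Beta prior: with 11 successes and 2 failures, the posterior is Beta(7.8+11, 4.5+2) = Beta(18.8, 6.5).
E[θ | data] = 18.8/(18.8+6.5) = 0.743.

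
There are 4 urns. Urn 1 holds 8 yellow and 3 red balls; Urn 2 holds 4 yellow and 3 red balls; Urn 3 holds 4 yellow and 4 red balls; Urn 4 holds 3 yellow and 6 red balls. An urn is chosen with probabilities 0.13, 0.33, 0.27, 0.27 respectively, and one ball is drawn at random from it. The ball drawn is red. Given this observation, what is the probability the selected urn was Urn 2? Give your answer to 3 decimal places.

Tabulate prior·likelihood by source: [1] prior 0.13, lik 0.2727, product 0.03545; [2] prior 0.33, lik 0.4286, product 0.1414; [3] prior 0.27, lik 0.5, product 0.1350; [4] prior 0.27, lik 0.6667, product 0.1800.
Normalizing constant = 0.49188; the posterior for Urn 2 is its product over the sum, 0.1414/0.49188 = 0.288.

Posterior probability ≈ 0.288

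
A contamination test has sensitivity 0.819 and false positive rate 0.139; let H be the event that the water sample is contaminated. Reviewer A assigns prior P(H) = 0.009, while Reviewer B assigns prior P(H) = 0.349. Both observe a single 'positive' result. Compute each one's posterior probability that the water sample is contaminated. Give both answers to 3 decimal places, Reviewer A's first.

Reviewer A: 0.051; Reviewer B: 0.760

P('+'|H) = 0.819, P('+'|¬H) = 0.139.
Reviewer A: numerator 0.819·0.009 = 0.0073710; evidence = 0.0073710+0.139·0.991 = 0.14512; posterior = 0.051.
Reviewer B: numerator 0.819·0.349 = 0.28583; evidence = 0.28583+0.139·0.651 = 0.37632; posterior = 0.760.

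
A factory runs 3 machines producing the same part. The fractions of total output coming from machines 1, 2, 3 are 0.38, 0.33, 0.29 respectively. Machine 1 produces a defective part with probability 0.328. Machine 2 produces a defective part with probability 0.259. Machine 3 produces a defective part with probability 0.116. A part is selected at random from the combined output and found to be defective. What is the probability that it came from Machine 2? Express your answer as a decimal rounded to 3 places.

Tabulate prior·likelihood by source: [1] prior 0.38, lik 0.328, product 0.1246; [2] prior 0.33, lik 0.259, product 0.08547; [3] prior 0.29, lik 0.116, product 0.03364.
Normalizing constant = 0.24375; the posterior for Machine 2 is its product over the sum, 0.08547/0.24375 = 0.351.

Posterior probability ≈ 0.351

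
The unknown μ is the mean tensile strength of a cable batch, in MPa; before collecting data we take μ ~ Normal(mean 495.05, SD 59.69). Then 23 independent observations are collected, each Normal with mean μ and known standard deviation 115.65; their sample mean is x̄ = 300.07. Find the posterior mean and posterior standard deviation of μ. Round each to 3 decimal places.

Posterior mean ≈ 327.428; posterior SD ≈ 22.359

With known σ, the Normal prior is conjugate. Weight on the data is w = (n/σ²)/(n/σ² + 1/τ₀²) = 0.00171964/(0.00171964+0.00028067) = 0.85969.
Posterior mean = w·x̄ + (1−w)·μ₀ = 0.85969·300.07 + 0.14031·495.05 = 327.428. Posterior variance = 1/(0.00171964+0.00028067) = 499.923, so SD = 22.359.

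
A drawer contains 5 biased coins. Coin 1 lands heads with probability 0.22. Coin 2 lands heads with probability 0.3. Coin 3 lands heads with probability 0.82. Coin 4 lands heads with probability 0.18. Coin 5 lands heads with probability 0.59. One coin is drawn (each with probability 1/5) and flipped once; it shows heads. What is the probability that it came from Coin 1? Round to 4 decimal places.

Tabulate prior·likelihood by source: [1] prior 0.2, lik 0.22, product 0.04400; [2] prior 0.2, lik 0.3, product 0.06000; [3] prior 0.2, lik 0.82, product 0.1640; [4] prior 0.2, lik 0.18, product 0.03600; [5] prior 0.2, lik 0.59, product 0.1180.
Normalizing constant = 0.42200; the posterior for Coin 1 is its product over the sum, 0.04400/0.42200 = 0.1043.

Posterior probability ≈ 0.1043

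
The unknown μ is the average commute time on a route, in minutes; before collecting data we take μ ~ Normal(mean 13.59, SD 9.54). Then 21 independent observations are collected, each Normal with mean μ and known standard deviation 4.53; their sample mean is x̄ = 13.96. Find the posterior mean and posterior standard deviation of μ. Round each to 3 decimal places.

Prior precision 1/τ₀² = 1/9.54² = 0.0109876; data precision n/σ² = 21/4.53² = 1.02335.
Posterior precision = 0.0109876 + 1.02335 = 1.03433, giving posterior SD = 1/√1.03433 = 0.983.
Posterior mean = (0.0109876·13.59 + 1.02335·13.96) / 1.03433 = 13.956.

Posterior mean ≈ 13.956; posterior SD ≈ 0.983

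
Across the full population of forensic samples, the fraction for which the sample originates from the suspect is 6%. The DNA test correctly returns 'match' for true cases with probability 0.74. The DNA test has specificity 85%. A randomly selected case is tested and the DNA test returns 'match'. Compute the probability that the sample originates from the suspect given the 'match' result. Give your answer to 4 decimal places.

Write H for 'the sample originates from the suspect'. Prior odds H:¬H = 0.06/0.94 = 0.063830. For the 'match' outcome, the likelihood ratio is 0.74/0.15 = 4.9333.
Posterior odds = 0.063830 × 4.9333 = 0.31489, so P(H|E) = 0.31489/(1+0.31489) = 0.2395.

P(H | E) ≈ 0.2395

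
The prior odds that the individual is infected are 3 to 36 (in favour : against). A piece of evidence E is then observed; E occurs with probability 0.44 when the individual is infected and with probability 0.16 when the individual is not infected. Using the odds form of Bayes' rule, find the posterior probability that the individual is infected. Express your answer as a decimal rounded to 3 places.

Posterior probability ≈ 0.186

Prior odds = 3/36 = 0.083333.
Likelihood ratio for E = 0.44/0.16 = 2.7500.
Posterior odds = prior odds × LR = 0.22917.
Posterior probability = odds/(1+odds) = 0.22917/1.2292 = 0.186.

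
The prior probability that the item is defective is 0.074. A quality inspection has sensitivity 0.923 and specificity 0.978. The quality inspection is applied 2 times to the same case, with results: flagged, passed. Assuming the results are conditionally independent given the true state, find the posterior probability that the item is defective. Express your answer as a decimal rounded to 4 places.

Posterior P(H) ≈ 0.2088

With H the event that the item is defective, the joint likelihood of the observed sequence is P(data|H) = 0.923·0.077 = 0.071071 and P(data|¬H) = 0.022·0.978 = 0.021516.
Bayes: P(H|data) = 0.074·0.071071 / (0.074·0.071071 + 0.926·0.021516) = 0.0052593/0.025183 = 0.2088.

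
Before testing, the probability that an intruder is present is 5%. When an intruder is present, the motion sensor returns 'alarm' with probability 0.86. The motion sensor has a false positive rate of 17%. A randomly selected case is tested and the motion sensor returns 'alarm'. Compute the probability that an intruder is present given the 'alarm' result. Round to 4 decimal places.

Write H for 'an intruder is present'. Prior odds H:¬H = 0.05/0.95 = 0.052632. For the 'alarm' outcome, the likelihood ratio is 0.86/0.17 = 5.0588.
Posterior odds = 0.052632 × 5.0588 = 0.26625, so P(H|E) = 0.26625/(1+0.26625) = 0.2103.

P(H | E) ≈ 0.2103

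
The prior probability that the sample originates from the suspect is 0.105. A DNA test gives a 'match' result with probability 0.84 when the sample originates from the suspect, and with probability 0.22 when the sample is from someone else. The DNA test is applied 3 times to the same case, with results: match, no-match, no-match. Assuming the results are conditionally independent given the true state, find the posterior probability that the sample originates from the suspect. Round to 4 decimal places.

With H the event that the sample originates from the suspect, the joint likelihood of the observed sequence is P(data|H) = 0.84·0.16·0.16 = 0.021504 and P(data|¬H) = 0.22·0.78·0.78 = 0.13385.
Bayes: P(H|data) = 0.105·0.021504 / (0.105·0.021504 + 0.895·0.13385) = 0.0022579/0.12205 = 0.0185.

Posterior P(H) ≈ 0.0185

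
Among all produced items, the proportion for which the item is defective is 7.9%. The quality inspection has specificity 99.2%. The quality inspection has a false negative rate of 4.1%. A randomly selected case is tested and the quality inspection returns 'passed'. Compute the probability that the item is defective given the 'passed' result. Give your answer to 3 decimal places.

Let H be the event that the item is defective. P(H) = 0.079, so P(¬H) = 0.921. With E the 'passed' result, P(E|H) = 0.041 and P(E|¬H) = 0.992.
P(E) = 0.041·0.079 + 0.992·0.921 = 0.0032390 + 0.91363 = 0.91687.
By Bayes' theorem, P(H|E) = 0.0032390 / 0.91687 = 0.004.

P(H | E) ≈ 0.004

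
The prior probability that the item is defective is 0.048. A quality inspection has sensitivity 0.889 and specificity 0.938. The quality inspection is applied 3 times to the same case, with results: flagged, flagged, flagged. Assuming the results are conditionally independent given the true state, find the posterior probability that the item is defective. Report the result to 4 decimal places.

With H the event that the item is defective, the joint likelihood of the observed sequence is P(data|H) = 0.889·0.889·0.889 = 0.70260 and P(data|¬H) = 0.062·0.062·0.062 = 0.00023833.
Bayes: P(H|data) = 0.048·0.70260 / (0.048·0.70260 + 0.952·0.00023833) = 0.033725/0.033951 = 0.9933.

Posterior P(H) ≈ 0.9933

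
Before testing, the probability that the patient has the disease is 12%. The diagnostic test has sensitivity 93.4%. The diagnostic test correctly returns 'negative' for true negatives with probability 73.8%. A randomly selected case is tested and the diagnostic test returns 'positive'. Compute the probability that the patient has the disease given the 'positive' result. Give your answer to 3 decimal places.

Write H for 'the patient has the disease'. Prior odds H:¬H = 0.12/0.88 = 0.13636. For the 'positive' outcome, the likelihood ratio is 0.934/0.262 = 3.5649.
Posterior odds = 0.13636 × 3.5649 = 0.48612, so P(H|E) = 0.48612/(1+0.48612) = 0.327.

P(H | E) ≈ 0.327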